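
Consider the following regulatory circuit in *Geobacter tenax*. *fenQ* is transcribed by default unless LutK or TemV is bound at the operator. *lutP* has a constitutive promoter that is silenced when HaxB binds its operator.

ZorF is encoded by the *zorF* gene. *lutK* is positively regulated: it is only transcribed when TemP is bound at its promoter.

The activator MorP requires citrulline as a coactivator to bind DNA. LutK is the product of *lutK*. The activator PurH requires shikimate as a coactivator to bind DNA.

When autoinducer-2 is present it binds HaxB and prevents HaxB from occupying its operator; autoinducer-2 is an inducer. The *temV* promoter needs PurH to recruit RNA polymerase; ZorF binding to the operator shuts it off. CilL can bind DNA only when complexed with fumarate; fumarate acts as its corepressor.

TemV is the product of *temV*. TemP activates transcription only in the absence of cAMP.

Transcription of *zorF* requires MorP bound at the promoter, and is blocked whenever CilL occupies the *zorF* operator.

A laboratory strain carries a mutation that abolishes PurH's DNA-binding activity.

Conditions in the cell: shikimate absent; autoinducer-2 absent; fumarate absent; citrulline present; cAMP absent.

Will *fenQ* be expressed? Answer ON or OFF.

OFF

cAMP is absent, so TemP is active.
No repressor is bound and TemP is active, so *lutK* is transcribed.
So LutK is produced and active.
PurH is non-functional in this strain, so it has no effect.
Citrulline is present, so MorP is active.
Fumarate is absent, so CilL is inactive.
No repressor is bound and MorP is active, so *zorF* is transcribed.
So ZorF is produced and active.
With repressor ZorF bound, *temV* is not transcribed.
So TemV is not produced.
With repressor LutK bound, *fenQ* is not transcribed.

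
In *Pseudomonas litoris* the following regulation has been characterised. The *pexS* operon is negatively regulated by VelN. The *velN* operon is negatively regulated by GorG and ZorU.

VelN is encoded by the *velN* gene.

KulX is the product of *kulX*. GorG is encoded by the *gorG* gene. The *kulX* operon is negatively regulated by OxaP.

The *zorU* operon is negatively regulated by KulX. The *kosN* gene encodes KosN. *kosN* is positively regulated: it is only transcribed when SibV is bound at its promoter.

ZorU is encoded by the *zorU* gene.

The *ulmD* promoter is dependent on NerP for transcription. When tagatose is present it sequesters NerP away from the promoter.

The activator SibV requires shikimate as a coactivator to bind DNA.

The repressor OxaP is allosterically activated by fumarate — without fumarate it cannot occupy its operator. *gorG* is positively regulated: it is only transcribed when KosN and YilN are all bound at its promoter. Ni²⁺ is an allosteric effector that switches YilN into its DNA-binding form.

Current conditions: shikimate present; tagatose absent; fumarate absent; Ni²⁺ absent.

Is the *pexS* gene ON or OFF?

Shikimate is present, so SibV is active.
No repressor is bound and SibV is active, so *kosN* is transcribed.
So KosN is produced and active.
Ni²⁺ is absent, so YilN is inactive.
Required activator YilN is absent, so *gorG* is not transcribed.
So GorG is not produced.
Fumarate is absent, so OxaP is inactive.
With no repressor bound, *kulX* is transcribed.
So KulX is produced and active.
With repressor KulX bound, *zorU* is not transcribed.
So ZorU is not produced.
With no repressor bound, *velN* is transcribed.
So VelN is produced and active.
With repressor VelN bound, *pexS* is not transcribed.

OFF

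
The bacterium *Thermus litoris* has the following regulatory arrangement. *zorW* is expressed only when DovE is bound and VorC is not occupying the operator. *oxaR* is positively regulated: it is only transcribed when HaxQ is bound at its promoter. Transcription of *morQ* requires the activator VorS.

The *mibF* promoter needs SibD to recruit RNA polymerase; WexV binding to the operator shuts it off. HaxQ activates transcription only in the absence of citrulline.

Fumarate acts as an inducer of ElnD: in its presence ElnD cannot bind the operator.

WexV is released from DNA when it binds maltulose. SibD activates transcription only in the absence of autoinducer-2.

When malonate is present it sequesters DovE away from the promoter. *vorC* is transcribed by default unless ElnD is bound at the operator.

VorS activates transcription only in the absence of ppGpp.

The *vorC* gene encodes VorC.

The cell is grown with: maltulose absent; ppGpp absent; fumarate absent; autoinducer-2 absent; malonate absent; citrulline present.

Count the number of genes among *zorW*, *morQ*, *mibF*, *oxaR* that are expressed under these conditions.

2

Fumarate is absent, so ElnD is active.
With repressor ElnD bound, *vorC* is not transcribed.
So VorC is not produced.
Malonate is absent, so DovE is active.
No repressor is bound and DovE is active, so *zorW* is transcribed.
→ *zorW* is ON.
ppGpp is absent, so VorS is active.
No repressor is bound and VorS is active, so *morQ* is transcribed.
→ *morQ* is ON.
Maltulose is absent, so WexV is active.
Autoinducer-2 is absent, so SibD is active.
With repressor WexV bound, *mibF* is not transcribed.
→ *mibF* is OFF.
Citrulline is present, so HaxQ is inactive.
Required activator HaxQ is absent, so *oxaR* is not transcribed.
→ *oxaR* is OFF.
2 of the 4 genes are transcribed.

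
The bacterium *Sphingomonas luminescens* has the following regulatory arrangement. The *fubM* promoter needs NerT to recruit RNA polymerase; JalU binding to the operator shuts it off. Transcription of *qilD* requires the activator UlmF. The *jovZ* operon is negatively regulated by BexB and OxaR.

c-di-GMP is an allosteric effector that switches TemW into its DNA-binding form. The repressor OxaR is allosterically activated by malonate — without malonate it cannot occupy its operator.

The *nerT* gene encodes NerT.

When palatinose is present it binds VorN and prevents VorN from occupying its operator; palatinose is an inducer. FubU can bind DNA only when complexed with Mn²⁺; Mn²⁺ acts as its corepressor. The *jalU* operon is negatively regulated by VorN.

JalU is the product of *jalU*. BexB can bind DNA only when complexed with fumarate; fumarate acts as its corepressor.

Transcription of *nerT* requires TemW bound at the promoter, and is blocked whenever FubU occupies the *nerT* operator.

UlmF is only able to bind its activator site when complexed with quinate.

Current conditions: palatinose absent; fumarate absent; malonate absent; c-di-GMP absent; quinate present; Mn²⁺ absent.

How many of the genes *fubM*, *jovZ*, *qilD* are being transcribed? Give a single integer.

Palatinose is absent, so VorN is active.
With repressor VorN bound, *jalU* is not transcribed.
So JalU is not produced.
Mn²⁺ is absent, so FubU is inactive.
c-di-GMP is absent, so TemW is inactive.
Required activator TemW is absent, so *nerT* is not transcribed.
So NerT is not produced.
Required activator NerT is absent, so *fubM* is not transcribed.
→ *fubM* is OFF.
Fumarate is absent, so BexB is inactive.
Malonate is absent, so OxaR is inactive.
With no repressor bound, *jovZ* is transcribed.
→ *jovZ* is ON.
Quinate is present, so UlmF is active.
No repressor is bound and UlmF is active, so *qilD* is transcribed.
→ *qilD* is ON.
2 of the 3 genes are transcribed.

2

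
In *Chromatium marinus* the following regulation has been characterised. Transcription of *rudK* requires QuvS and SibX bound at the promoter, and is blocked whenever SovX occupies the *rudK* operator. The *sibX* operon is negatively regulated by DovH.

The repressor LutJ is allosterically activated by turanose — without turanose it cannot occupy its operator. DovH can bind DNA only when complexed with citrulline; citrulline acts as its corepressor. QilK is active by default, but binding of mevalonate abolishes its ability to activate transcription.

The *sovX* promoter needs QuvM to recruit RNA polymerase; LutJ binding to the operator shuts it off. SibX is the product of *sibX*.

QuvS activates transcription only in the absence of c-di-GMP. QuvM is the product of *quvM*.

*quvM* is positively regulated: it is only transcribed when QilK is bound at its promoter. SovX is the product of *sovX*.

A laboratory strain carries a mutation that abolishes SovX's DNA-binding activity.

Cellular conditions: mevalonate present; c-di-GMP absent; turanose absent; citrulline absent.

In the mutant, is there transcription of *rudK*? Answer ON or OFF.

c-di-GMP is absent, so QuvS is active.
SovX is non-functional in this strain, so it has no effect.
Citrulline is absent, so DovH is inactive.
With no repressor bound, *sibX* is transcribed.
So SibX is produced and active.
No repressor is bound and QuvS and SibX are active, so *rudK* is transcribed.

ON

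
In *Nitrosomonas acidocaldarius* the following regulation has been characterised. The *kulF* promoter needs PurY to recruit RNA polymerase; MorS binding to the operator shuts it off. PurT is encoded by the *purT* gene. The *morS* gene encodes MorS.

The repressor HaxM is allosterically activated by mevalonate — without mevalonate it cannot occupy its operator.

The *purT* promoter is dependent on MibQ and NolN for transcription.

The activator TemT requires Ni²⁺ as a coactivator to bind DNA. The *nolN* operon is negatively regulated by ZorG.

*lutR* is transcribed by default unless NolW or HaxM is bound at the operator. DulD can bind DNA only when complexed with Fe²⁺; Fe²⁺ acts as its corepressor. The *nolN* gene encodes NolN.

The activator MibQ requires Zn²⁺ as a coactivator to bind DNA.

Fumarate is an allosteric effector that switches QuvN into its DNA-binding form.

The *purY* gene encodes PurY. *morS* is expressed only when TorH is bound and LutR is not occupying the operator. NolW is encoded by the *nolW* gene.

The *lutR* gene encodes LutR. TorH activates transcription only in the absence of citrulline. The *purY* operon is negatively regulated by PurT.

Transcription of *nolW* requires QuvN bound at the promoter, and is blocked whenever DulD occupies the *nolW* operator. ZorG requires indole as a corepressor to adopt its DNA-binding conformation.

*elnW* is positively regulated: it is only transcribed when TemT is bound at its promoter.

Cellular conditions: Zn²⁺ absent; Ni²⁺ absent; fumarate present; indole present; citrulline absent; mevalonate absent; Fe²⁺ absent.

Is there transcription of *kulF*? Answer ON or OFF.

Zn²⁺ is absent, so MibQ is inactive.
Indole is present, so ZorG is active.
With repressor ZorG bound, *nolN* is not transcribed.
So NolN is not produced.
Required activator MibQ is absent, so *purT* is not transcribed.
So PurT is not produced.
With no repressor bound, *purY* is transcribed.
So PurY is produced and active.
Citrulline is absent, so TorH is active.
Fumarate is present, so QuvN is active.
Fe²⁺ is absent, so DulD is inactive.
No repressor is bound and QuvN is active, so *nolW* is transcribed.
So NolW is produced and active.
Mevalonate is absent, so HaxM is inactive.
With repressor NolW bound, *lutR* is not transcribed.
So LutR is not produced.
No repressor is bound and TorH is active, so *morS* is transcribed.
So MorS is produced and active.
With repressor MorS bound, *kulF* is not transcribed.

OFF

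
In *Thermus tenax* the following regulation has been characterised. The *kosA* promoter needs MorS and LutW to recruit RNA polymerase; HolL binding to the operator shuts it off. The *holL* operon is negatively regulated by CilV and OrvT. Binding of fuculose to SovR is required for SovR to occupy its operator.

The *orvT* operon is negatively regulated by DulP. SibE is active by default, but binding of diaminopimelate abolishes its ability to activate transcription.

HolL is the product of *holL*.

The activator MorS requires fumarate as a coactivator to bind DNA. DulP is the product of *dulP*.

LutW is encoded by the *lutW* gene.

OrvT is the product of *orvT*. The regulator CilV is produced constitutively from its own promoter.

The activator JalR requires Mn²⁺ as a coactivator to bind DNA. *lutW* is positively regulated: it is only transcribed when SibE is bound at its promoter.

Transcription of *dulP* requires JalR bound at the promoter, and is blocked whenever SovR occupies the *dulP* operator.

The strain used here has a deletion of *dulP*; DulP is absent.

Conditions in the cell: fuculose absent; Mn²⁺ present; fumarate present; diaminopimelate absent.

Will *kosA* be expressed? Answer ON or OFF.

CilV is produced constitutively and is active.
DulP is non-functional in this strain, so it has no effect.
With no repressor bound, *orvT* is transcribed.
So OrvT is produced and active.
With repressor CilV bound, *holL* is not transcribed.
So HolL is not produced.
Fumarate is present, so MorS is active.
Diaminopimelate is absent, so SibE is active.
No repressor is bound and SibE is active, so *lutW* is transcribed.
So LutW is produced and active.
No repressor is bound and MorS and LutW are active, so *kosA* is transcribed.

ON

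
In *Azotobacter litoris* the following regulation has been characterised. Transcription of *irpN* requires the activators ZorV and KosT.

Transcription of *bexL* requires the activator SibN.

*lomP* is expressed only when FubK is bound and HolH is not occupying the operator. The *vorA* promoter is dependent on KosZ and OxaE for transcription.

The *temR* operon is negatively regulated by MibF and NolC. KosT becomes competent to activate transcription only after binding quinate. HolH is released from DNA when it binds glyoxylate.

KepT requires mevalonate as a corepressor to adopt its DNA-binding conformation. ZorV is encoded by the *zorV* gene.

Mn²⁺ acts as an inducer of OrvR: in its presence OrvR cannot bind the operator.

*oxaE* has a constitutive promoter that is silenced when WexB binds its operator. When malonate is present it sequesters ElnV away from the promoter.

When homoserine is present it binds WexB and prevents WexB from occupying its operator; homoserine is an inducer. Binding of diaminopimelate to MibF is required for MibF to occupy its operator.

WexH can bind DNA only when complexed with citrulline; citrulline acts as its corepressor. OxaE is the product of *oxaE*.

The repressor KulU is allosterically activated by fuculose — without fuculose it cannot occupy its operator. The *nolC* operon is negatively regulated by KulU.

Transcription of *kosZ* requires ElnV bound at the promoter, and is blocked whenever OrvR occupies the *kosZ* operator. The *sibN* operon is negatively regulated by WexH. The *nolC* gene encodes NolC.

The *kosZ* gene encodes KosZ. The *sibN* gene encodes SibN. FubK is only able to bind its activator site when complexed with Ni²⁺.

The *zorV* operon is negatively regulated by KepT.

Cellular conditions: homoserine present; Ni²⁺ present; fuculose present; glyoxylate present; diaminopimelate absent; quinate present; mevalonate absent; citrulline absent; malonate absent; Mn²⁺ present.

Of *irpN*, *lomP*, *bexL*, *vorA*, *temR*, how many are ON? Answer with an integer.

5

Mevalonate is absent, so KepT is inactive.
With no repressor bound, *zorV* is transcribed.
So ZorV is produced and active.
Quinate is present, so KosT is active.
No repressor is bound and ZorV and KosT are active, so *irpN* is transcribed.
→ *irpN* is ON.
Glyoxylate is present, so HolH is inactive.
Ni²⁺ is present, so FubK is active.
No repressor is bound and FubK is active, so *lomP* is transcribed.
→ *lomP* is ON.
Citrulline is absent, so WexH is inactive.
With no repressor bound, *sibN* is transcribed.
So SibN is produced and active.
No repressor is bound and SibN is active, so *bexL* is transcribed.
→ *bexL* is ON.
Malonate is absent, so ElnV is active.
Mn²⁺ is present, so OrvR is inactive.
No repressor is bound and ElnV is active, so *kosZ* is transcribed.
So KosZ is produced and active.
Homoserine is present, so WexB is inactive.
With no repressor bound, *oxaE* is transcribed.
So OxaE is produced and active.
No repressor is bound and KosZ and OxaE are active, so *vorA* is transcribed.
→ *vorA* is ON.
Diaminopimelate is absent, so MibF is inactive.
Fuculose is present, so KulU is active.
With repressor KulU bound, *nolC* is not transcribed.
So NolC is not produced.
With no repressor bound, *temR* is transcribed.
→ *temR* is ON.
5 of the 5 genes are transcribed.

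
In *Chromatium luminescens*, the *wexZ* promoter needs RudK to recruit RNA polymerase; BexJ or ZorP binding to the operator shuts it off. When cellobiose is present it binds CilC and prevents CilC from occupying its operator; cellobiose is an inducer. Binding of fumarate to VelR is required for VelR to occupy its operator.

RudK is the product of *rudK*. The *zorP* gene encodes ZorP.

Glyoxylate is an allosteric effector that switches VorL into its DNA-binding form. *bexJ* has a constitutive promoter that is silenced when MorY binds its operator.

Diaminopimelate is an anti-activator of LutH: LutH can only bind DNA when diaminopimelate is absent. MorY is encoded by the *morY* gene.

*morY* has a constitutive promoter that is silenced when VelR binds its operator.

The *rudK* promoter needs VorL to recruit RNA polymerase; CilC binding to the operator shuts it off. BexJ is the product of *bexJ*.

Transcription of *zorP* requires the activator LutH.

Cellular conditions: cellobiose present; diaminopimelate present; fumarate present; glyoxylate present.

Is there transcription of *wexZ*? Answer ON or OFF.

Cellobiose is present, so CilC is inactive.
Glyoxylate is present, so VorL is active.
No repressor is bound and VorL is active, so *rudK* is transcribed.
So RudK is produced and active.
Fumarate is present, so VelR is active.
With repressor VelR bound, *morY* is not transcribed.
So MorY is not produced.
With no repressor bound, *bexJ* is transcribed.
So BexJ is produced and active.
Diaminopimelate is present, so LutH is inactive.
Required activator LutH is absent, so *zorP* is not transcribed.
So ZorP is not produced.
With repressor BexJ bound, *wexZ* is not transcribed.

OFF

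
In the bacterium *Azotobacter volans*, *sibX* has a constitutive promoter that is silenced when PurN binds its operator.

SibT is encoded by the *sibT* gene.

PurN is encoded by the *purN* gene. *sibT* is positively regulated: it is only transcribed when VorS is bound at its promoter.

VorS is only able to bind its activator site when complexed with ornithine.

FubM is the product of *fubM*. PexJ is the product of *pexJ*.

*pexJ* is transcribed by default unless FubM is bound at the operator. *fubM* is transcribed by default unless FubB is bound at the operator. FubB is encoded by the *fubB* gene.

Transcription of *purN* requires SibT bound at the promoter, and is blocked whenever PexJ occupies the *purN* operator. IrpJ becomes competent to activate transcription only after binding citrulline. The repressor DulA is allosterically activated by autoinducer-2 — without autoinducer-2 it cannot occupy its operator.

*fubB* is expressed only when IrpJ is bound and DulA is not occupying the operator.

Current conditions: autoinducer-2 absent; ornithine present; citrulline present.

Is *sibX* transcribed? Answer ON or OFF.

Citrulline is present, so IrpJ is active.
Autoinducer-2 is absent, so DulA is inactive.
No repressor is bound and IrpJ is active, so *fubB* is transcribed.
So FubB is produced and active.
With repressor FubB bound, *fubM* is not transcribed.
So FubM is not produced.
With no repressor bound, *pexJ* is transcribed.
So PexJ is produced and active.
Ornithine is present, so VorS is active.
No repressor is bound and VorS is active, so *sibT* is transcribed.
So SibT is produced and active.
With repressor PexJ bound, *purN* is not transcribed.
So PurN is not produced.
With no repressor bound, *sibX* is transcribed.

ON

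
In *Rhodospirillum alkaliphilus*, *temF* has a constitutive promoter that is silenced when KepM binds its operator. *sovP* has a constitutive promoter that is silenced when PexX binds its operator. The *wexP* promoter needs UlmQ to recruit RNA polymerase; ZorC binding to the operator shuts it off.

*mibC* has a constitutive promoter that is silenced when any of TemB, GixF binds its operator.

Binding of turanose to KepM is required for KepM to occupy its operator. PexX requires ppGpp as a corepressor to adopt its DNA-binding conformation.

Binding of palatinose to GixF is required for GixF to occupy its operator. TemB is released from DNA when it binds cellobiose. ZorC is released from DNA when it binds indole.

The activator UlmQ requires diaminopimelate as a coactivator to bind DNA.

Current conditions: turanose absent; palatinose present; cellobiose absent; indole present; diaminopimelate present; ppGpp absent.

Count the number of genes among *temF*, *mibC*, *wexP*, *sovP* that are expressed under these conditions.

Turanose is absent, so KepM is inactive.
With no repressor bound, *temF* is transcribed.
→ *temF* is ON.
Cellobiose is absent, so TemB is active.
Palatinose is present, so GixF is active.
With repressor TemB bound, *mibC* is not transcribed.
→ *mibC* is OFF.
Diaminopimelate is present, so UlmQ is active.
Indole is present, so ZorC is inactive.
No repressor is bound and UlmQ is active, so *wexP* is transcribed.
→ *wexP* is ON.
ppGpp is absent, so PexX is inactive.
With no repressor bound, *sovP* is transcribed.
→ *sovP* is ON.
3 of the 4 genes are transcribed.

3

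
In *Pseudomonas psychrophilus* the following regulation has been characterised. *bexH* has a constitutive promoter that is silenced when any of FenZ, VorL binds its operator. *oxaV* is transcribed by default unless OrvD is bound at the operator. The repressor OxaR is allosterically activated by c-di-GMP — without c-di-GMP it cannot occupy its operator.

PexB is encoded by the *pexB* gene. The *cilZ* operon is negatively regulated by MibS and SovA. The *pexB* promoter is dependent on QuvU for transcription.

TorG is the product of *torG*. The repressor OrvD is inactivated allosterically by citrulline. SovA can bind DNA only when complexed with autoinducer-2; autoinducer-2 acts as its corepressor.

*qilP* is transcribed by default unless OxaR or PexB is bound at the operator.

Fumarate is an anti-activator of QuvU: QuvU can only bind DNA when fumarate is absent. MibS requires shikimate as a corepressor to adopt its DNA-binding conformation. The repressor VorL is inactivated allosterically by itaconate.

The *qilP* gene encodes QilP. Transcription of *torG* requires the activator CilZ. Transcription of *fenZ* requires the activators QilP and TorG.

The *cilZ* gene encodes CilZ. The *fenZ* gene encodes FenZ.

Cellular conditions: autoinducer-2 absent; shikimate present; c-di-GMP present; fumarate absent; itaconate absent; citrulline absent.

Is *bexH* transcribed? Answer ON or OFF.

OFF

c-di-GMP is present, so OxaR is active.
Fumarate is absent, so QuvU is active.
No repressor is bound and QuvU is active, so *pexB* is transcribed.
So PexB is produced and active.
With repressor OxaR bound, *qilP* is not transcribed.
So QilP is not produced.
Shikimate is present, so MibS is active.
Autoinducer-2 is absent, so SovA is inactive.
With repressor MibS bound, *cilZ* is not transcribed.
So CilZ is not produced.
Required activator CilZ is absent, so *torG* is not transcribed.
So TorG is not produced.
Required activator QilP is absent, so *fenZ* is not transcribed.
So FenZ is not produced.
Itaconate is absent, so VorL is active.
With repressor VorL bound, *bexH* is not transcribed.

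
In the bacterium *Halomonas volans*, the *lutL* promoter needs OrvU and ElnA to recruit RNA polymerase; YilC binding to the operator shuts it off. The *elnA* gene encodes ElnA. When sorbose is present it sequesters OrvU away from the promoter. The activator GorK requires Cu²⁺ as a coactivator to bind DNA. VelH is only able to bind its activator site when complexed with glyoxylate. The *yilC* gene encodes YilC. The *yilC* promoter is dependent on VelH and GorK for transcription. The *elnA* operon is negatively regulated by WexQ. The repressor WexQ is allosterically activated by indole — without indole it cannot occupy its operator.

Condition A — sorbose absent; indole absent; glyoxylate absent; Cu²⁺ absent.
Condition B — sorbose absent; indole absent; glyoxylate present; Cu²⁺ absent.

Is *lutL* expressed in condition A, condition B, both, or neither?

both

Condition A:
Sorbose is absent, so OrvU is active.
Indole is absent, so WexQ is inactive.
With no repressor bound, *elnA* is transcribed.
So ElnA is produced and active.
Glyoxylate is absent, so VelH is inactive.
Cu²⁺ is absent, so GorK is inactive.
Required activator VelH is absent, so *yilC* is not transcribed.
So YilC is not produced.
No repressor is bound and OrvU and ElnA are active, so *lutL* is transcribed.
→ *lutL* is ON in A.
Condition B:
Sorbose is absent, so OrvU is active.
Indole is absent, so WexQ is inactive.
With no repressor bound, *elnA* is transcribed.
So ElnA is produced and active.
Glyoxylate is present, so VelH is active.
Cu²⁺ is absent, so GorK is inactive.
Required activator GorK is absent, so *yilC* is not transcribed.
So YilC is not produced.
No repressor is bound and OrvU and ElnA are active, so *lutL* is transcribed.
→ *lutL* is ON in B.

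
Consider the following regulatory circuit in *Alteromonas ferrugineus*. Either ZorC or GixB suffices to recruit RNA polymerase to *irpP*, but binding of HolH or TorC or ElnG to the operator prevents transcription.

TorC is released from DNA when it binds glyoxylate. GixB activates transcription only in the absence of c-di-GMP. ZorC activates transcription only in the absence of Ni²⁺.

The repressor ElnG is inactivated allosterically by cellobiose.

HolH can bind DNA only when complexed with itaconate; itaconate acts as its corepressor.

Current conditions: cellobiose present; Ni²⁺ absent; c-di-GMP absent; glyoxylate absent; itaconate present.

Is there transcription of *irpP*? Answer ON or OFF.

OFF

Ni²⁺ is absent, so ZorC is active.
Itaconate is present, so HolH is active.
Glyoxylate is absent, so TorC is active.
Cellobiose is present, so ElnG is inactive.
c-di-GMP is absent, so GixB is active.
With repressor HolH bound, *irpP* is not transcribed.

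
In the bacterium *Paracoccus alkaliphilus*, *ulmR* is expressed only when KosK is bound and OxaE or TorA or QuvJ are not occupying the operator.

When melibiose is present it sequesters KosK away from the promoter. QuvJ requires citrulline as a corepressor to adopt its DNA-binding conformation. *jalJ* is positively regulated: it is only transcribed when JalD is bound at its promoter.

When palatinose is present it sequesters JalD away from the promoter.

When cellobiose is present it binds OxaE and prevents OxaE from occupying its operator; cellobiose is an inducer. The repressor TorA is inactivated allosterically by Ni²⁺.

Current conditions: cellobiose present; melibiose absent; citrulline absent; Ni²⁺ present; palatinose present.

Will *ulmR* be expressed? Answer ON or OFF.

ON

Cellobiose is present, so OxaE is inactive.
Ni²⁺ is present, so TorA is inactive.
Citrulline is absent, so QuvJ is inactive.
Melibiose is absent, so KosK is active.
No repressor is bound and KosK is active, so *ulmR* is transcribed.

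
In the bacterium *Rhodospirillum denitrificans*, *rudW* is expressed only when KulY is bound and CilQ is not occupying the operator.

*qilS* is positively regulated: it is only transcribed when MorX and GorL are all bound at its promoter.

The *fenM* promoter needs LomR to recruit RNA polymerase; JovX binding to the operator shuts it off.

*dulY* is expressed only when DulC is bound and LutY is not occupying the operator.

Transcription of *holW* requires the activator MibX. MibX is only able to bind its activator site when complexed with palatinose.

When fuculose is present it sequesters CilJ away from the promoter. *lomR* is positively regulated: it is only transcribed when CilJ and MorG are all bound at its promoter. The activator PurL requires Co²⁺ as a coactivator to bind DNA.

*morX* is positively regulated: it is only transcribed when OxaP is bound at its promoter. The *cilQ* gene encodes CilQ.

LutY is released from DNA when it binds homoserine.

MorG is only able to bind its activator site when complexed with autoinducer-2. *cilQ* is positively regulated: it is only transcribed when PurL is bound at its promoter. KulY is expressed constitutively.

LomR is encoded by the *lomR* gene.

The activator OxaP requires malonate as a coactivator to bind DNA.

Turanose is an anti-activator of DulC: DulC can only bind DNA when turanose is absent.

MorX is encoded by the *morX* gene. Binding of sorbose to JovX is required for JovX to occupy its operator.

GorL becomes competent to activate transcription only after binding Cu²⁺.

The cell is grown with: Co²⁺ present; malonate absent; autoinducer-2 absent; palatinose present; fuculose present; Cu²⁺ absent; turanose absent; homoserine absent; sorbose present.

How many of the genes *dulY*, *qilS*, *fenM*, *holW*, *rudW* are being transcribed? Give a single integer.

1

Turanose is absent, so DulC is active.
Homoserine is absent, so LutY is active.
With repressor LutY bound, *dulY* is not transcribed.
→ *dulY* is OFF.
Malonate is absent, so OxaP is inactive.
Required activator OxaP is absent, so *morX* is not transcribed.
So MorX is not produced.
Cu²⁺ is absent, so GorL is inactive.
Required activator MorX is absent, so *qilS* is not transcribed.
→ *qilS* is OFF.
Fuculose is present, so CilJ is inactive.
Autoinducer-2 is absent, so MorG is inactive.
Required activator CilJ is absent, so *lomR* is not transcribed.
So LomR is not produced.
Sorbose is present, so JovX is active.
With repressor JovX bound, *fenM* is not transcribed.
→ *fenM* is OFF.
Palatinose is present, so MibX is active.
No repressor is bound and MibX is active, so *holW* is transcribed.
→ *holW* is ON.
Co²⁺ is present, so PurL is active.
No repressor is bound and PurL is active, so *cilQ* is transcribed.
So CilQ is produced and active.
KulY is produced constitutively and is active.
With repressor CilQ bound, *rudW* is not transcribed.
→ *rudW* is OFF.
1 of the 5 genes is transcribed.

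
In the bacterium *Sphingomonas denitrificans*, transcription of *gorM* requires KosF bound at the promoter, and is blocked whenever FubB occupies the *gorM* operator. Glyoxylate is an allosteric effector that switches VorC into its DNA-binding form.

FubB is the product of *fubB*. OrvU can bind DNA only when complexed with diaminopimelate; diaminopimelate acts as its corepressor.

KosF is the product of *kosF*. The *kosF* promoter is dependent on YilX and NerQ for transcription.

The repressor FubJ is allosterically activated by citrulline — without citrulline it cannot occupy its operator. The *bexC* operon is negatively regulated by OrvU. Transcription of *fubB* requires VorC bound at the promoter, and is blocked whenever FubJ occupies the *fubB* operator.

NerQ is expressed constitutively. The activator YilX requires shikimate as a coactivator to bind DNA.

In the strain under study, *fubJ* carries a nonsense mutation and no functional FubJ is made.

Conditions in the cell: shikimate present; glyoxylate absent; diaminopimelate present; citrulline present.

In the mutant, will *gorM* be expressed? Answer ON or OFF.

ON

FubJ is non-functional in this strain, so it has no effect.
Glyoxylate is absent, so VorC is inactive.
Required activator VorC is absent, so *fubB* is not transcribed.
So FubB is not produced.
Shikimate is present, so YilX is active.
NerQ is produced constitutively and is active.
No repressor is bound and YilX and NerQ are active, so *kosF* is transcribed.
So KosF is produced and active.
No repressor is bound and KosF is active, so *gorM* is transcribed.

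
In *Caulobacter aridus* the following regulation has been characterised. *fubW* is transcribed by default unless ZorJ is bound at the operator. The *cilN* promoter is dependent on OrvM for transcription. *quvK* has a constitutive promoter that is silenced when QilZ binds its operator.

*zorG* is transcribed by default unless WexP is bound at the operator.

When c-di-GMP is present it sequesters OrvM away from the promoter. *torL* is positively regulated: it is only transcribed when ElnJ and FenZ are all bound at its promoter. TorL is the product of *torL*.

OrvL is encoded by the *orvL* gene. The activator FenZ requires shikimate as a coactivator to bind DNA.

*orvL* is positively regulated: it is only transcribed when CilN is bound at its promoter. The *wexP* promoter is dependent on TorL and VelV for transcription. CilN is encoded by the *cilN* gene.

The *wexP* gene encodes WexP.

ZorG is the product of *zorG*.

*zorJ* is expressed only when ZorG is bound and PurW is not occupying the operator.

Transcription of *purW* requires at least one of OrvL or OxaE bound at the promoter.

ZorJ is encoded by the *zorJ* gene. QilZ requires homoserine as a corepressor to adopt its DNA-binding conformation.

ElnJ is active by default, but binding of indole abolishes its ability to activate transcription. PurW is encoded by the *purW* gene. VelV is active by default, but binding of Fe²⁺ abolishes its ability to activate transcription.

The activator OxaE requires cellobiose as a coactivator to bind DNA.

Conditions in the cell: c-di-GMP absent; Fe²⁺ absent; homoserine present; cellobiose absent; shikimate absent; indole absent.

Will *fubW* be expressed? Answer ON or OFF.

c-di-GMP is absent, so OrvM is active.
No repressor is bound and OrvM is active, so *cilN* is transcribed.
So CilN is produced and active.
No repressor is bound and CilN is active, so *orvL* is transcribed.
So OrvL is produced and active.
Cellobiose is absent, so OxaE is inactive.
Activator OrvL is present, so *purW* is transcribed.
So PurW is produced and active.
Indole is absent, so ElnJ is active.
Shikimate is absent, so FenZ is inactive.
Required activator FenZ is absent, so *torL* is not transcribed.
So TorL is not produced.
Fe²⁺ is absent, so VelV is active.
Required activator TorL is absent, so *wexP* is not transcribed.
So WexP is not produced.
With no repressor bound, *zorG* is transcribed.
So ZorG is produced and active.
With repressor PurW bound, *zorJ* is not transcribed.
So ZorJ is not produced.
With no repressor bound, *fubW* is transcribed.

ON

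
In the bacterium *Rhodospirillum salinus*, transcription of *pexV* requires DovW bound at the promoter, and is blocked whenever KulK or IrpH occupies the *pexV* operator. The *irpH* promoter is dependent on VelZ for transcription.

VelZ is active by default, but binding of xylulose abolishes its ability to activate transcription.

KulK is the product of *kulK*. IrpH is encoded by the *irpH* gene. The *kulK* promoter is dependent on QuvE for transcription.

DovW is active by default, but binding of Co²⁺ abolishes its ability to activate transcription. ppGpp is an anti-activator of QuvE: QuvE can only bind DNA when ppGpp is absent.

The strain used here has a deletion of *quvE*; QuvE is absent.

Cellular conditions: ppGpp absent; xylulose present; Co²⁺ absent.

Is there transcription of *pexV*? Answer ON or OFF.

ON

QuvE is non-functional in this strain, so it has no effect.
Required activator QuvE is absent, so *kulK* is not transcribed.
So KulK is not produced.
Co²⁺ is absent, so DovW is active.
Xylulose is present, so VelZ is inactive.
Required activator VelZ is absent, so *irpH* is not transcribed.
So IrpH is not produced.
No repressor is bound and DovW is active, so *pexV* is transcribed.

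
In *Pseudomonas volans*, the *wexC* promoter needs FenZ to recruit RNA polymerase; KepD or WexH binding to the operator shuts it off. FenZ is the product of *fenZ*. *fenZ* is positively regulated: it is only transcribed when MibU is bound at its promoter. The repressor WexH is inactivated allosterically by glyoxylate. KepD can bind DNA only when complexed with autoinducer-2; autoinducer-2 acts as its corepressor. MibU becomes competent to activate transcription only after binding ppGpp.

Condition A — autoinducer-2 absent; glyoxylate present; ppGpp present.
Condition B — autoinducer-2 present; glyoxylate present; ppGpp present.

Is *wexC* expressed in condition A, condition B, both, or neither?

A only

Condition A:
Autoinducer-2 is absent, so KepD is inactive.
Glyoxylate is present, so WexH is inactive.
ppGpp is present, so MibU is active.
No repressor is bound and MibU is active, so *fenZ* is transcribed.
So FenZ is produced and active.
No repressor is bound and FenZ is active, so *wexC* is transcribed.
→ *wexC* is ON in A.
Condition B:
Autoinducer-2 is present, so KepD is active.
Glyoxylate is present, so WexH is inactive.
ppGpp is present, so MibU is active.
No repressor is bound and MibU is active, so *fenZ* is transcribed.
So FenZ is produced and active.
With repressor KepD bound, *wexC* is not transcribed.
→ *wexC* is OFF in B.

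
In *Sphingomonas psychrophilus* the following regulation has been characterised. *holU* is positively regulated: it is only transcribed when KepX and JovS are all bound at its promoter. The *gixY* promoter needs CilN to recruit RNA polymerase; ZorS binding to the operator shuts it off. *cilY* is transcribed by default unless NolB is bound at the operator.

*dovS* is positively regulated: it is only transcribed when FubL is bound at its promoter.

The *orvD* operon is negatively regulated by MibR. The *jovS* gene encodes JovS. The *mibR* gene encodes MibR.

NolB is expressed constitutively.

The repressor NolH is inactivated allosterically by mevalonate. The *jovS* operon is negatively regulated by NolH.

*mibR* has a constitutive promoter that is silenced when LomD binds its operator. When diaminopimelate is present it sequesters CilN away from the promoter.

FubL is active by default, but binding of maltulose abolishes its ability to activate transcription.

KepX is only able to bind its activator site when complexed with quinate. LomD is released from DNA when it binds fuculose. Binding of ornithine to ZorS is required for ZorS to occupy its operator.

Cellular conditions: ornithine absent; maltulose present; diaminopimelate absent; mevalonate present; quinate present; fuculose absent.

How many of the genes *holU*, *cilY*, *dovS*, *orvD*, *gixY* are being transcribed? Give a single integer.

Quinate is present, so KepX is active.
Mevalonate is present, so NolH is inactive.
With no repressor bound, *jovS* is transcribed.
So JovS is produced and active.
No repressor is bound and KepX and JovS are active, so *holU* is transcribed.
→ *holU* is ON.
NolB is produced constitutively and is active.
With repressor NolB bound, *cilY* is not transcribed.
→ *cilY* is OFF.
Maltulose is present, so FubL is inactive.
Required activator FubL is absent, so *dovS* is not transcribed.
→ *dovS* is OFF.
Fuculose is absent, so LomD is active.
With repressor LomD bound, *mibR* is not transcribed.
So MibR is not produced.
With no repressor bound, *orvD* is transcribed.
→ *orvD* is ON.
Diaminopimelate is absent, so CilN is active.
Ornithine is absent, so ZorS is inactive.
No repressor is bound and CilN is active, so *gixY* is transcribed.
→ *gixY* is ON.
3 of the 5 genes are transcribed.

3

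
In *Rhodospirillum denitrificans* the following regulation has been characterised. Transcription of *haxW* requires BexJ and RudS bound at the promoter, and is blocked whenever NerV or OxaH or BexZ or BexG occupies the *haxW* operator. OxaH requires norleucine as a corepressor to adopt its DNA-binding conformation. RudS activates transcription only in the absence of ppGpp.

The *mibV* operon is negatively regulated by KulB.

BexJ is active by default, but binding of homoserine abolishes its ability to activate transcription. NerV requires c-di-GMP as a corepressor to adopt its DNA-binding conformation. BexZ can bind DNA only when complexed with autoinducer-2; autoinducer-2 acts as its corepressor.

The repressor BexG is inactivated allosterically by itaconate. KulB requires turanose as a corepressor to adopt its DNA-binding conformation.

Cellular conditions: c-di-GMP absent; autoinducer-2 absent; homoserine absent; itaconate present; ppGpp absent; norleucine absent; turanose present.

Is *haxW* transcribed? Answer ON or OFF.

c-di-GMP is absent, so NerV is inactive.
Norleucine is absent, so OxaH is inactive.
Homoserine is absent, so BexJ is active.
ppGpp is absent, so RudS is active.
Autoinducer-2 is absent, so BexZ is inactive.
Itaconate is present, so BexG is inactive.
No repressor is bound and BexJ and RudS are active, so *haxW* is transcribed.

ON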